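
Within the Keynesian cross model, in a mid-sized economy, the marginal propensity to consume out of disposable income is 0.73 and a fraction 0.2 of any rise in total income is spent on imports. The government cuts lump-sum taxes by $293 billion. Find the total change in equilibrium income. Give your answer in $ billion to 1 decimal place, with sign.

+$455.1 billion

A lump-sum tax change of −$293 billion shifts disposable income by +$293 billion; first-round consumption changes by −c × ΔT = −0.73 × (−$293 billion) = +$213.89 billion.
Expenditure multiplier = 1/(1 − c + m) = 1/(1 − 0.73 + 0.2) = 1/0.47 ≈ 2.128.
The tax multiplier is −c × k ≈ −1.553, so ΔY = k × (−c·ΔT) = (+$213.89 billion) / 0.47 ≈ +$455.1 billion.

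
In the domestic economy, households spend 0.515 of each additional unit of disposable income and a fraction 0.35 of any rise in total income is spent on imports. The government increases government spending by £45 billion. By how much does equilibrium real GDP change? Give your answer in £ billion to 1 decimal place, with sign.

+£53.9 billion

Spending multiplier = 1/(1 − c + m) = 1/(1 − 0.515 + 0.35) = 1/0.835 ≈ 1.198.
ΔY = k × ΔG = (+£45 billion) / 0.835 ≈ +£53.9 billion.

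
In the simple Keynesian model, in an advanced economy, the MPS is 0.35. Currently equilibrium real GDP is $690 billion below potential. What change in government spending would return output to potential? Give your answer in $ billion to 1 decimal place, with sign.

MPC = 1 − MPS = 1 − 0.35 = 0.65.
Spending multiplier = 1/(1 − MPC) = 1/(1 − 0.65) = 1/0.35 ≈ 2.857.
Need ΔY = +$690 billion, so ΔG = ΔY/k = (+$690 billion) × 0.35 = +$241.5 billion.
The government should increase government spending by $241.5 billion.

+$241.5 billion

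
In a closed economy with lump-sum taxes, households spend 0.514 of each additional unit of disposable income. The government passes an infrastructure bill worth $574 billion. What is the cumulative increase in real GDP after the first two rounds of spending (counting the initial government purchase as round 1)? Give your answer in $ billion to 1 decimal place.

$869.0 billion

Round 1 adds ΔG = $574 billion; each later round is MPC = 0.514 times the previous.
After 2 rounds: 574 + 295.036 = ΔG·(1 − c^2)/(1 − c) = 574 × (1 − 0.264196)/0.486 ≈ $869 billion.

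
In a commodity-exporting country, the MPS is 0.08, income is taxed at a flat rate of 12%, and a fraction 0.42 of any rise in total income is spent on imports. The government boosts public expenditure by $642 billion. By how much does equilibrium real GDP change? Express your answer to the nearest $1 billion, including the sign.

MPC = 1 − MPS = 1 − 0.08 = 0.92.
Expenditure multiplier = 1/(1 − c(1−t) + m) = 1/(1 − 0.92×0.88 + 0.42) = 1/0.6104 ≈ 1.638.
ΔY = k × ΔG = (+$642 billion) / 0.6104 ≈ +$1,052 billion.

+$1,052 billion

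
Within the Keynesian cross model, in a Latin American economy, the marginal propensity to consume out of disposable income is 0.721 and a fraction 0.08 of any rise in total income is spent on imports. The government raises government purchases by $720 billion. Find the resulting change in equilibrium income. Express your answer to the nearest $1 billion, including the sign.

Government-spending multiplier = 1/(1 − c + m) = 1/(1 − 0.721 + 0.08) = 1/0.359 ≈ 2.786.
ΔY = k × ΔG = (+$720 billion) / 0.359 ≈ +$2,006 billion.

+$2,006 billion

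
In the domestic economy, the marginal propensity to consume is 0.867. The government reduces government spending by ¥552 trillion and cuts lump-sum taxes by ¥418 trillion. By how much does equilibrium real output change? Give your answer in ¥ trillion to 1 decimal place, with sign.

Expenditure multiplier = 1/(1 − MPC) = 1/(1 − 0.867) = 1/0.133 ≈ 7.519.
ΔG contributes k·ΔG = (−¥552 trillion) / 0.133 ≈ −¥4,150.4 trillion.
ΔT of −¥418 trillion changes first-round spending by −c·ΔT = +¥362.406 trillion, contributing k·(−c·ΔT) = (+¥362.406 trillion) / 0.133 ≈ +¥2,724.9 trillion.
Net ΔY = k(ΔG − c·ΔT) = (−¥189.594 trillion) / 0.133 ≈ −¥1,425.5 trillion.

−¥1,425.5 trillion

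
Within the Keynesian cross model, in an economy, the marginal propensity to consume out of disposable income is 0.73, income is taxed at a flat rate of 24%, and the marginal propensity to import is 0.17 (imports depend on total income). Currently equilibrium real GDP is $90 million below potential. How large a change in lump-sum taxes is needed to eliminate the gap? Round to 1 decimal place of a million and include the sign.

−$75.8 million

Spending multiplier = 1/(1 − c(1−t) + m) = 1/(1 − 0.73×0.76 + 0.17) = 1/0.6152 ≈ 1.625.
Tax multiplier = −c·k = −0.73/0.6152 ≈ −1.187. Need ΔY = +$90 million, so ΔT = ΔY/(−c·k) = −(+$90 million) × 0.6152 / 0.73 ≈ −$75.8 million.
The government should cut lump-sum taxes by $75.8 million.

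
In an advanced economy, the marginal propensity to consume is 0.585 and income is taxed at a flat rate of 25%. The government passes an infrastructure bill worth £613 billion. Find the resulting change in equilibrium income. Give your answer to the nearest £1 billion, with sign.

+£1,092 billion

Government-spending multiplier = 1/(1 − c(1−t)) = 1/(1 − 0.585×0.75) = 1/0.56125 ≈ 1.782.
ΔY = k × ΔG = (+£613 billion) / 0.56125 ≈ +£1,092 billion.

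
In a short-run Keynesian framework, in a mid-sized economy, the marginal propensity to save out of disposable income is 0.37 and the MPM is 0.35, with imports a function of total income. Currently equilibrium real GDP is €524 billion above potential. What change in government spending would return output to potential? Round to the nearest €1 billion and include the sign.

−€377 billion

MPC = 1 − MPS = 1 − 0.37 = 0.63.
Spending multiplier = 1/(1 − c + m) = 1/(1 − 0.63 + 0.35) = 1/0.72 ≈ 1.389.
Need ΔY = −€524 billion, so ΔG = ΔY/k = (−€524 billion) × 0.72 ≈ −€377 billion.
The government should cut government spending by €377 billion.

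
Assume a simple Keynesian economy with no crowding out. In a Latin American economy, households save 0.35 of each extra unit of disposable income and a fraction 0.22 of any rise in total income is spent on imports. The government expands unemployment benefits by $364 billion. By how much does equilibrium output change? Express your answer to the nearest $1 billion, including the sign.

MPC = 1 − MPS = 1 − 0.35 = 0.65.
The transfer change shifts disposable income by +$364 billion, so first-round consumption changes by c·ΔTR = 0.65 × (+$364 billion) = +$236.6 billion.
Expenditure multiplier = 1/(1 − c + m) = 1/(1 − 0.65 + 0.22) = 1/0.57 ≈ 1.754.
The transfer multiplier is c × k ≈ 1.14, so ΔY = k × (c·ΔTR) = (+$236.6 billion) / 0.57 ≈ +$415 billion.

+$415 billion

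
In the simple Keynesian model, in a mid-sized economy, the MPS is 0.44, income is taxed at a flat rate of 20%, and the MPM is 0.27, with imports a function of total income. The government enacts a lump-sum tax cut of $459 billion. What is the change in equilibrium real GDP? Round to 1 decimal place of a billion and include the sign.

+$312.7 billion

MPC = 1 − MPS = 1 − 0.44 = 0.56.
A lump-sum tax change of −$459 billion shifts disposable income by +$459 billion; first-round consumption changes by −c × ΔT = −0.56 × (−$459 billion) = +$257.04 billion.
Expenditure multiplier = 1/(1 − c(1−t) + m) = 1/(1 − 0.56×0.8 + 0.27) = 1/0.822 ≈ 1.217.
The tax multiplier is −c × k ≈ −0.681, so ΔY = k × (−c·ΔT) = (+$257.04 billion) / 0.822 ≈ +$312.7 billion.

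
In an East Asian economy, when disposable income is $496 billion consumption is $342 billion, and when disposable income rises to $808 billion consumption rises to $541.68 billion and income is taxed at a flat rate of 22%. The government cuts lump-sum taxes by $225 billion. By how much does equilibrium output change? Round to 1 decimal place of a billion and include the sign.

MPC = ΔC/ΔYd = (541.68 − 342)/(808 − 496) = 199.68/312 = 0.64.
A lump-sum tax change of −$225 billion shifts disposable income by +$225 billion; first-round consumption changes by −c × ΔT = −0.64 × (−$225 billion) = +$144 billion.
Expenditure multiplier = 1/(1 − c(1−t)) = 1/(1 − 0.64×0.78) = 1/0.5008 ≈ 1.997.
The tax multiplier is −c × k ≈ −1.278, so ΔY = k × (−c·ΔT) = (+$144 billion) / 0.5008 ≈ +$287.5 billion.

+$287.5 billion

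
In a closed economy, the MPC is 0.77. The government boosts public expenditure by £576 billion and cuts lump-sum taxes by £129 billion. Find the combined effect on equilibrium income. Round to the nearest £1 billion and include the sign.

+£2,936 billion

Expenditure multiplier = 1/(1 − MPC) = 1/(1 − 0.77) = 1/0.23 ≈ 4.348.
ΔG contributes k·ΔG = (+£576 billion) / 0.23 ≈ +£2,504.3 billion.
ΔT of −£129 billion changes first-round spending by −c·ΔT = +£99.33 billion, contributing k·(−c·ΔT) = (+£99.33 billion) / 0.23 ≈ +£431.9 billion.
Net ΔY = k(ΔG − c·ΔT) = (+£675.33 billion) / 0.23 ≈ +£2,936 billion.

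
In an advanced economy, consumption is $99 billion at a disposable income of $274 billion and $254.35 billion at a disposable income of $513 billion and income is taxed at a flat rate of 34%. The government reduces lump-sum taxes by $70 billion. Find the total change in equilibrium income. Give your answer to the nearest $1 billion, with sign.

+$80 billion

MPC = ΔC/ΔYd = (254.35 − 99)/(513 − 274) = 155.35/239 = 0.65.
A lump-sum tax change of −$70 billion shifts disposable income by +$70 billion; first-round consumption changes by −c × ΔT = −0.65 × (−$70 billion) = +$45.5 billion.
Expenditure multiplier = 1/(1 − c(1−t)) = 1/(1 − 0.65×0.66) = 1/0.571 ≈ 1.751.
The tax multiplier is −c × k ≈ −1.138, so ΔY = k × (−c·ΔT) = (+$45.5 billion) / 0.571 ≈ +$80 billion.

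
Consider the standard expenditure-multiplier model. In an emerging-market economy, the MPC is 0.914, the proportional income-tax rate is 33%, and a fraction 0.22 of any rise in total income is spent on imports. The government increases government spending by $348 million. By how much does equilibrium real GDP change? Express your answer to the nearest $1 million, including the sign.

Government-spending multiplier = 1/(1 − c(1−t) + m) = 1/(1 − 0.914×0.67 + 0.22) = 1/0.60762 ≈ 1.646.
ΔY = k × ΔG = (+$348 million) / 0.60762 ≈ +$573 million.

+$573 million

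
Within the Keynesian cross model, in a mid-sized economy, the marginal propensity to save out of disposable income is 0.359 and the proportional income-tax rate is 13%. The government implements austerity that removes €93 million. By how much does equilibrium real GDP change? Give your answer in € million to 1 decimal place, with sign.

MPC = 1 − MPS = 1 − 0.359 = 0.641.
Government-spending multiplier = 1/(1 − c(1−t)) = 1/(1 − 0.641×0.87) = 1/0.44233 ≈ 2.261.
ΔY = k × ΔG = (−€93 million) / 0.44233 ≈ −€210.3 million.

−€210.3 million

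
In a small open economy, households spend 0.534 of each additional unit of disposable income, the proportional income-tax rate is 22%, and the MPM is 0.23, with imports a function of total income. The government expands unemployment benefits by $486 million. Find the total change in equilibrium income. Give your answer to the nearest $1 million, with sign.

+$319 million

The transfer change shifts disposable income by +$486 million, so first-round consumption changes by c·ΔTR = 0.534 × (+$486 million) = +$259.524 million.
Expenditure multiplier = 1/(1 − c(1−t) + m) = 1/(1 − 0.534×0.78 + 0.23) = 1/0.81348 ≈ 1.229.
The transfer multiplier is c × k ≈ 0.656, so ΔY = k × (c·ΔTR) = (+$259.524 million) / 0.81348 ≈ +$319 million.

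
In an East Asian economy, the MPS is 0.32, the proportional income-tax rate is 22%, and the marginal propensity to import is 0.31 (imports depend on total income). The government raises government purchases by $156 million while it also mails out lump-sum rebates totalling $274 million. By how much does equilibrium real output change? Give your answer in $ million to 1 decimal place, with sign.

MPC = 1 − MPS = 1 − 0.32 = 0.68.
Expenditure multiplier = 1/(1 − c(1−t) + m) = 1/(1 − 0.68×0.78 + 0.31) = 1/0.7796 ≈ 1.283.
ΔG contributes k·ΔG = (+$156 million) / 0.7796 ≈ +$200.1 million.
ΔT of −$274 million changes first-round spending by −c·ΔT = +$186.32 million, contributing k·(−c·ΔT) = (+$186.32 million) / 0.7796 ≈ +$239 million.
Net ΔY = k(ΔG − c·ΔT) = (+$342.32 million) / 0.7796 ≈ +$439.1 million.

+$439.1 million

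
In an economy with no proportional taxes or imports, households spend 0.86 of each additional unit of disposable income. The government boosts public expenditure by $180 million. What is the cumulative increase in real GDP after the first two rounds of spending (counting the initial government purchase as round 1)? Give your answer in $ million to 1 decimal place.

Round 1 adds ΔG = $180 million; each later round is MPC = 0.86 times the previous.
After 2 rounds: 180 + 154.8 = ΔG·(1 − c^2)/(1 − c) = 180 × (1 − 0.7396)/0.14 = $334.8 million.

$334.8 million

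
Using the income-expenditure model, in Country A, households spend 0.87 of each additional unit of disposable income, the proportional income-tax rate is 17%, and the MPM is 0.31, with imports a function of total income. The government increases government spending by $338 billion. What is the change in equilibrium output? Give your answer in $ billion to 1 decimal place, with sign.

+$574.9 billion

Expenditure multiplier = 1/(1 − c(1−t) + m) = 1/(1 − 0.87×0.83 + 0.31) = 1/0.5879 ≈ 1.701.
ΔY = k × ΔG = (+$338 billion) / 0.5879 ≈ +$574.9 billion.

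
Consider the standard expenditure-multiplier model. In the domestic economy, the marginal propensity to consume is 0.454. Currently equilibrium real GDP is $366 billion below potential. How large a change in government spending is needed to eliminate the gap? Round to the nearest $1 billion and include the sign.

Spending multiplier = 1/(1 − MPC) = 1/(1 − 0.454) = 1/0.546 ≈ 1.832.
Need ΔY = +$366 billion, so ΔG = ΔY/k = (+$366 billion) × 0.546 ≈ +$200 billion.
The government should increase government spending by $200 billion.

+$200 billion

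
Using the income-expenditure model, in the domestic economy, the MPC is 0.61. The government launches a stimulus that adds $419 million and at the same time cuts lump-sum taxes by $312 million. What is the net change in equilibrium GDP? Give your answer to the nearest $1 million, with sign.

Expenditure multiplier = 1/(1 − MPC) = 1/(1 − 0.61) = 1/0.39 ≈ 2.564.
ΔG contributes k·ΔG = (+$419 million) / 0.39 ≈ +$1,074.4 million.
ΔT of −$312 million changes first-round spending by −c·ΔT = +$190.32 million, contributing k·(−c·ΔT) = (+$190.32 million) / 0.39 = +$488 million.
Net ΔY = k(ΔG − c·ΔT) = (+$609.32 million) / 0.39 ≈ +$1,562 million.

+$1,562 million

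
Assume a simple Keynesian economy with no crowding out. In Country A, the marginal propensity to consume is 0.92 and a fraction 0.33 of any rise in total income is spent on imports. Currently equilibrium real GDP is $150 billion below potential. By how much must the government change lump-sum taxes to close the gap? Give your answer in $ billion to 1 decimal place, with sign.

−$66.8 billion

Spending multiplier = 1/(1 − c + m) = 1/(1 − 0.92 + 0.33) = 1/0.41 ≈ 2.439.
Tax multiplier = −c·k = −0.92/0.41 ≈ −2.244. Need ΔY = +$150 billion, so ΔT = ΔY/(−c·k) = −(+$150 billion) × 0.41 / 0.92 ≈ −$66.8 billion.
The government should cut lump-sum taxes by $66.8 billion.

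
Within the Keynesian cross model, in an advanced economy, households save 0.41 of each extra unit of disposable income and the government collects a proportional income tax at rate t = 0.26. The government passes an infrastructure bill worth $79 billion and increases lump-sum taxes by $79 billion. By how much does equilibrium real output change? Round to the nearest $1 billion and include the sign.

MPC = 1 − MPS = 1 − 0.41 = 0.59.
Expenditure multiplier = 1/(1 − c(1−t)) = 1/(1 − 0.59×0.74) = 1/0.5634 ≈ 1.775.
ΔG contributes k·ΔG = (+$79 billion) / 0.5634 ≈ +$140.2 billion.
ΔT of +$79 billion changes first-round spending by −c·ΔT = −$46.61 billion, contributing k·(−c·ΔT) = (−$46.61 billion) / 0.5634 ≈ −$82.7 billion.
Net ΔY = k(ΔG − c·ΔT) = (+$32.39 billion) / 0.5634 ≈ +$57 billion.

+$57 billion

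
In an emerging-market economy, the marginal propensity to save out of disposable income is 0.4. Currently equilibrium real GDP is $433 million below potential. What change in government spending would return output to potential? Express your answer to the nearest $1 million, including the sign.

+$173 million

MPC = 1 − MPS = 1 − 0.4 = 0.6.
Spending multiplier = 1/(1 − MPC) = 1/(1 − 0.6) = 1/0.4 = 2.5.
Need ΔY = +$433 million, so ΔG = ΔY/k = (+$433 million) × 0.4 ≈ +$173 million.
The government should increase government spending by $173 million.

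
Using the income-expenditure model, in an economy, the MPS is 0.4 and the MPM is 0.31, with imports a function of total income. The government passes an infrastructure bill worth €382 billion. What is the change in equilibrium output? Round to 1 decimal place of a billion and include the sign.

MPC = 1 − MPS = 1 − 0.4 = 0.6.
Spending multiplier = 1/(1 − c + m) = 1/(1 − 0.6 + 0.31) = 1/0.71 ≈ 1.408.
ΔY = k × ΔG = (+€382 billion) / 0.71 ≈ +€538 billion.

+€538.0 billion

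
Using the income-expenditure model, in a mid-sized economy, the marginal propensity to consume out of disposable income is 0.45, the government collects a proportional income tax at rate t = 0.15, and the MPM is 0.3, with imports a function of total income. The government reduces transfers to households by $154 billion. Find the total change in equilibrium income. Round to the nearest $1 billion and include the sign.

The transfer change shifts disposable income by −$154 billion, so first-round consumption changes by c·ΔTR = 0.45 × (−$154 billion) = −$69.3 billion.
Expenditure multiplier = 1/(1 − c(1−t) + m) = 1/(1 − 0.45×0.85 + 0.3) = 1/0.9175 ≈ 1.09.
The transfer multiplier is c × k ≈ 0.49, so ΔY = k × (c·ΔTR) = (−$69.3 billion) / 0.9175 ≈ −$76 billion.

−$76 billion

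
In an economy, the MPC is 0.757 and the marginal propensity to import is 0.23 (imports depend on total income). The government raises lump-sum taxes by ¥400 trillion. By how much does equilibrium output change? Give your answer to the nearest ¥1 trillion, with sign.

−¥640 trillion

A lump-sum tax change of +¥400 trillion shifts disposable income by −¥400 trillion; first-round consumption changes by −c × ΔT = −0.757 × (+¥400 trillion) = −¥302.8 trillion.
Expenditure multiplier = 1/(1 − c + m) = 1/(1 − 0.757 + 0.23) = 1/0.473 ≈ 2.114.
The tax multiplier is −c × k ≈ −1.6, so ΔY = k × (−c·ΔT) = (−¥302.8 trillion) / 0.473 ≈ −¥640 trillion.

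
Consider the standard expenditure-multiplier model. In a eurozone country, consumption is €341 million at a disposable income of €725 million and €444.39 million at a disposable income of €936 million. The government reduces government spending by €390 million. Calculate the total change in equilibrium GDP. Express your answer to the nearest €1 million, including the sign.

MPC = ΔC/ΔYd = (444.39 − 341)/(936 − 725) = 103.39/211 = 0.49.
Government-spending multiplier = 1/(1 − MPC) = 1/(1 − 0.49) = 1/0.51 ≈ 1.961.
ΔY = k × ΔG = (−€390 million) / 0.51 ≈ −€765 million.

−€765 million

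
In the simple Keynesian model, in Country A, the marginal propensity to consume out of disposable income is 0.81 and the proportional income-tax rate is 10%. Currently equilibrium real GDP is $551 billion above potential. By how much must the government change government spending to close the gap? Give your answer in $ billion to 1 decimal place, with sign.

Spending multiplier = 1/(1 − c(1−t)) = 1/(1 − 0.81×0.9) = 1/0.271 ≈ 3.69.
Need ΔY = −$551 billion, so ΔG = ΔY/k = (−$551 billion) × 0.271 ≈ −$149.3 billion.
The government should cut government spending by $149.3 billion.

−$149.3 billion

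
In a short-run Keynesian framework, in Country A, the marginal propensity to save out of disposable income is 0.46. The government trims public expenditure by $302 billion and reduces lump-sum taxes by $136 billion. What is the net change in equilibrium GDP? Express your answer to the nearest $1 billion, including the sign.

−$497 billion

MPC = 1 − MPS = 1 − 0.46 = 0.54.
Expenditure multiplier = 1/(1 − MPC) = 1/(1 − 0.54) = 1/0.46 ≈ 2.174.
ΔG contributes k·ΔG = (−$302 billion) / 0.46 ≈ −$656.5 billion.
ΔT of −$136 billion changes first-round spending by −c·ΔT = +$73.44 billion, contributing k·(−c·ΔT) = (+$73.44 billion) / 0.46 ≈ +$159.7 billion.
Net ΔY = k(ΔG − c·ΔT) = (−$228.56 billion) / 0.46 ≈ −$497 billion.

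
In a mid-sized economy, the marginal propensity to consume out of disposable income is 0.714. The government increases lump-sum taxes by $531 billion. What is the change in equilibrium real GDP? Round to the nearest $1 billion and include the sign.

−$1,326 billion

A lump-sum tax change of +$531 billion shifts disposable income by −$531 billion; first-round consumption changes by −c × ΔT = −0.714 × (+$531 billion) = −$379.134 billion.
Expenditure multiplier = 1/(1 − MPC) = 1/(1 − 0.714) = 1/0.286 ≈ 3.497.
The tax multiplier is −c × k ≈ −2.497, so ΔY = k × (−c·ΔT) = (−$379.134 billion) / 0.286 ≈ −$1,326 billion.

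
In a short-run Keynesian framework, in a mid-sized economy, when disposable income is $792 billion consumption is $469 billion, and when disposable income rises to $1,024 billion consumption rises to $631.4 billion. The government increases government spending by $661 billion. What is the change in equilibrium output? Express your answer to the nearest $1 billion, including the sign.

+$2,203 billion

MPC = ΔC/ΔYd = (631.4 − 469)/(1,024 − 792) = 162.4/232 = 0.7.
Government-spending multiplier = 1/(1 − MPC) = 1/(1 − 0.7) = 1/0.3 ≈ 3.333.
ΔY = k × ΔG = (+$661 billion) / 0.3 ≈ +$2,203 billion.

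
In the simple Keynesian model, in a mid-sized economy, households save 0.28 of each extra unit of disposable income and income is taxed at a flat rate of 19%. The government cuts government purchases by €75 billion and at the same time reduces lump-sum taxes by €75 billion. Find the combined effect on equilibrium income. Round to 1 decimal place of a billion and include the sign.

MPC = 1 − MPS = 1 − 0.28 = 0.72.
Expenditure multiplier = 1/(1 − c(1−t)) = 1/(1 − 0.72×0.81) = 1/0.4168 ≈ 2.399.
ΔG contributes k·ΔG = (−€75 billion) / 0.4168 ≈ −€179.9 billion.
ΔT of −€75 billion changes first-round spending by −c·ΔT = +€54 billion, contributing k·(−c·ΔT) = (+€54 billion) / 0.4168 ≈ +€129.6 billion.
Net ΔY = k(ΔG − c·ΔT) = (−€21 billion) / 0.4168 ≈ −€50.4 billion.

−€50.4 billion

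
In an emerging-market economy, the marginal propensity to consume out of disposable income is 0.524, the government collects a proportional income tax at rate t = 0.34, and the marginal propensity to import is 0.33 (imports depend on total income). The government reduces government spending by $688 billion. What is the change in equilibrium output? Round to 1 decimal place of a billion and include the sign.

Expenditure multiplier = 1/(1 − c(1−t) + m) = 1/(1 − 0.524×0.66 + 0.33) = 1/0.98416 ≈ 1.016.
ΔY = k × ΔG = (−$688 billion) / 0.98416 ≈ −$699.1 billion.

−$699.1 billion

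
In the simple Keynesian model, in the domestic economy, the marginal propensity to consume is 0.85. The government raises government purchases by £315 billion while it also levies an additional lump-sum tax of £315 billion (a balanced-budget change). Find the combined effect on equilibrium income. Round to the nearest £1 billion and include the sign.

Expenditure multiplier = 1/(1 − MPC) = 1/(1 − 0.85) = 1/0.15 ≈ 6.667.
ΔG contributes k·ΔG = (+£315 billion) / 0.15 = +£2,100 billion.
ΔT of +£315 billion changes first-round spending by −c·ΔT = −£267.75 billion, contributing k·(−c·ΔT) = (−£267.75 billion) / 0.15 = −£1,785 billion.
With ΔG = ΔT and no other leakages, the balanced-budget multiplier is 1, so ΔY = ΔG = +£315 billion.

+£315 billion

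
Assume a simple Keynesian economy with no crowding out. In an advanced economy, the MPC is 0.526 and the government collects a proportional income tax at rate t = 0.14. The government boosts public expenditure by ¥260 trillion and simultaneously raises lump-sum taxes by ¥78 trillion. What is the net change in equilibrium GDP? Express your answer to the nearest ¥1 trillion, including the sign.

Expenditure multiplier = 1/(1 − c(1−t)) = 1/(1 − 0.526×0.86) = 1/0.54764 ≈ 1.826.
ΔG contributes k·ΔG = (+¥260 trillion) / 0.54764 ≈ +¥474.8 trillion.
ΔT of +¥78 trillion changes first-round spending by −c·ΔT = −¥41.028 trillion, contributing k·(−c·ΔT) = (−¥41.028 trillion) / 0.54764 ≈ −¥74.9 trillion.
Net ΔY = k(ΔG − c·ΔT) = (+¥218.972 trillion) / 0.54764 ≈ +¥400 trillion.

+¥400 trillion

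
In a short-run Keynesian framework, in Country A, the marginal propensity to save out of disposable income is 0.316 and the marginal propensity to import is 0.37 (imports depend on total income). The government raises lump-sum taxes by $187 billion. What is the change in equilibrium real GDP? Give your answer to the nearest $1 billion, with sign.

MPC = 1 − MPS = 1 − 0.316 = 0.684.
A lump-sum tax change of +$187 billion shifts disposable income by −$187 billion; first-round consumption changes by −c × ΔT = −0.684 × (+$187 billion) = −$127.908 billion.
Expenditure multiplier = 1/(1 − c + m) = 1/(1 − 0.684 + 0.37) = 1/0.686 ≈ 1.458.
The tax multiplier is −c × k ≈ −0.997, so ΔY = k × (−c·ΔT) = (−$127.908 billion) / 0.686 ≈ −$186 billion.

−$186 billion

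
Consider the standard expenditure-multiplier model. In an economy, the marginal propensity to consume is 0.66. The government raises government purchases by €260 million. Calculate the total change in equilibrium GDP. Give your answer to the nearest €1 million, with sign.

Government-spending multiplier = 1/(1 − MPC) = 1/(1 − 0.66) = 1/0.34 ≈ 2.941.
ΔY = k × ΔG = (+€260 million) / 0.34 ≈ +€765 million.

+€765 million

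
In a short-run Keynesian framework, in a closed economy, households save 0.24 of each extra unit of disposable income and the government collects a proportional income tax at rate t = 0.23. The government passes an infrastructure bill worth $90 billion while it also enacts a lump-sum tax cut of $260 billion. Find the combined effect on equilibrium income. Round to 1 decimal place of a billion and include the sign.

MPC = 1 − MPS = 1 − 0.24 = 0.76.
Expenditure multiplier = 1/(1 − c(1−t)) = 1/(1 − 0.76×0.77) = 1/0.4148 ≈ 2.411.
ΔG contributes k·ΔG = (+$90 billion) / 0.4148 ≈ +$217 billion.
ΔT of −$260 billion changes first-round spending by −c·ΔT = +$197.6 billion, contributing k·(−c·ΔT) = (+$197.6 billion) / 0.4148 ≈ +$476.4 billion.
Net ΔY = k(ΔG − c·ΔT) = (+$287.6 billion) / 0.4148 ≈ +$693.3 billion.

+$693.3 billion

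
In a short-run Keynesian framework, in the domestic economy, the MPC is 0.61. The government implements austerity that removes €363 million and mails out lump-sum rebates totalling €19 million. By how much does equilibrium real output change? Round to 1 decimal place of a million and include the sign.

−€901.1 million

Expenditure multiplier = 1/(1 − MPC) = 1/(1 − 0.61) = 1/0.39 ≈ 2.564.
ΔG contributes k·ΔG = (−€363 million) / 0.39 ≈ −€930.8 million.
ΔT of −€19 million changes first-round spending by −c·ΔT = +€11.59 million, contributing k·(−c·ΔT) = (+€11.59 million) / 0.39 ≈ +€29.7 million.
Net ΔY = k(ΔG − c·ΔT) = (−€351.41 million) / 0.39 ≈ −€901.1 million.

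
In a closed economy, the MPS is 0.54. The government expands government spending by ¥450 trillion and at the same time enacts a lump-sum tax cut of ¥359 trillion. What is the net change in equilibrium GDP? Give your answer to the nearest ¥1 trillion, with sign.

+¥1,139 trillion

MPC = 1 − MPS = 1 − 0.54 = 0.46.
Expenditure multiplier = 1/(1 − MPC) = 1/(1 − 0.46) = 1/0.54 ≈ 1.852.
ΔG contributes k·ΔG = (+¥450 trillion) / 0.54 ≈ +¥833.3 trillion.
ΔT of −¥359 trillion changes first-round spending by −c·ΔT = +¥165.14 trillion, contributing k·(−c·ΔT) = (+¥165.14 trillion) / 0.54 ≈ +¥305.8 trillion.
Net ΔY = k(ΔG − c·ΔT) = (+¥615.14 trillion) / 0.54 ≈ +¥1,139 trillion.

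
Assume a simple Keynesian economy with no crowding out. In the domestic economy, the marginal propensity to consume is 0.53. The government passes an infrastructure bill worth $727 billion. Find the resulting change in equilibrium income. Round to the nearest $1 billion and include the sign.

+$1,547 billion

Spending multiplier = 1/(1 − MPC) = 1/(1 − 0.53) = 1/0.47 ≈ 2.128.
ΔY = k × ΔG = (+$727 billion) / 0.47 ≈ +$1,547 billion.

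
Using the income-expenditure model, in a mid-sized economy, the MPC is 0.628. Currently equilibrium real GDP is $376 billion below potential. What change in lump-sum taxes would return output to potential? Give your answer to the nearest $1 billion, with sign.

−$223 billion

Spending multiplier = 1/(1 − MPC) = 1/(1 − 0.628) = 1/0.372 ≈ 2.688.
Tax multiplier = −c·k = −0.628/0.372 ≈ −1.688. Need ΔY = +$376 billion, so ΔT = ΔY/(−c·k) = −(+$376 billion) × 0.372 / 0.628 ≈ −$223 billion.
The government should cut lump-sum taxes by $223 billion.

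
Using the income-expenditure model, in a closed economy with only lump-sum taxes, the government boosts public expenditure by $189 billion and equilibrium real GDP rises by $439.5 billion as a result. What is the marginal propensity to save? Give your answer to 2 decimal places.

Implied spending multiplier k = ΔY/ΔG = 439.5/189 ≈ 2.3254.
Since k = 1/(1 − MPC), MPC = 1 − 1/k = 1 − ΔG/ΔY = 1 − 189/439.5 ≈ 0.57.
MPS = 1 − MPC = 0.43.

0.43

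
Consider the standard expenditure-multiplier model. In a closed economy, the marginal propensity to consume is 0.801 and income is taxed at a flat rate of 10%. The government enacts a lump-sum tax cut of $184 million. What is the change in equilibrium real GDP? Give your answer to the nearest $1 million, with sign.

A lump-sum tax change of −$184 million shifts disposable income by +$184 million; first-round consumption changes by −c × ΔT = −0.801 × (−$184 million) = +$147.384 million.
Expenditure multiplier = 1/(1 − c(1−t)) = 1/(1 − 0.801×0.9) = 1/0.2791 ≈ 3.583.
The tax multiplier is −c × k ≈ −2.87, so ΔY = k × (−c·ΔT) = (+$147.384 million) / 0.2791 ≈ +$528 million.

+$528 million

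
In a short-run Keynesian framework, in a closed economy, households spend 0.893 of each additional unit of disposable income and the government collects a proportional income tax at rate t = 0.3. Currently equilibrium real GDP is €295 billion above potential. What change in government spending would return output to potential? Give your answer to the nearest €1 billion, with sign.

−€111 billion

Spending multiplier = 1/(1 − c(1−t)) = 1/(1 − 0.893×0.7) = 1/0.3749 ≈ 2.667.
Need ΔY = −€295 billion, so ΔG = ΔY/k = (−€295 billion) × 0.3749 ≈ −€111 billion.
The government should cut government spending by €111 billion.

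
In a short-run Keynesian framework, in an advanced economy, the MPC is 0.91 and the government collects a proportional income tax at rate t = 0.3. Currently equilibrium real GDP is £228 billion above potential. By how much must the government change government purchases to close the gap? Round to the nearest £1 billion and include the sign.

Spending multiplier = 1/(1 − c(1−t)) = 1/(1 − 0.91×0.7) = 1/0.363 ≈ 2.755.
Need ΔY = −£228 billion, so ΔG = ΔY/k = (−£228 billion) × 0.363 ≈ −£83 billion.
The government should cut government purchases by £83 billion.

−£83 billion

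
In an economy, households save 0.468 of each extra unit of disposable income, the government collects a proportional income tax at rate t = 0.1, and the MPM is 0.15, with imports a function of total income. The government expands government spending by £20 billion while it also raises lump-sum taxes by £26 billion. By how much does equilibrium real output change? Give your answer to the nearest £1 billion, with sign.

+£9 billion

MPC = 1 − MPS = 1 − 0.468 = 0.532.
Expenditure multiplier = 1/(1 − c(1−t) + m) = 1/(1 − 0.532×0.9 + 0.15) = 1/0.6712 ≈ 1.49.
ΔG contributes k·ΔG = (+£20 billion) / 0.6712 ≈ +£29.8 billion.
ΔT of +£26 billion changes first-round spending by −c·ΔT = −£13.832 billion, contributing k·(−c·ΔT) = (−£13.832 billion) / 0.6712 ≈ −£20.6 billion.
Net ΔY = k(ΔG − c·ΔT) = (+£6.168 billion) / 0.6712 ≈ +£9 billion.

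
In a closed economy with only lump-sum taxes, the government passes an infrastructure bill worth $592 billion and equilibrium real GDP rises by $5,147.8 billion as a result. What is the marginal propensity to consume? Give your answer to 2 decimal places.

0.88

Implied spending multiplier k = ΔY/ΔG = 5,147.8/592 ≈ 8.6956.
Since k = 1/(1 − MPC), MPC = 1 − 1/k = 1 − ΔG/ΔY = 1 − 592/5,147.8 ≈ 0.88.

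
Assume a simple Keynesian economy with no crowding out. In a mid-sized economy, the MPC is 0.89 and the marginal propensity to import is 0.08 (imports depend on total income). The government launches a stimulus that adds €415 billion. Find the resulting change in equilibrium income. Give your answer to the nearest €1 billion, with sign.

+€2,184 billion

Expenditure multiplier = 1/(1 − c + m) = 1/(1 − 0.89 + 0.08) = 1/0.19 ≈ 5.263.
ΔY = k × ΔG = (+€415 billion) / 0.19 ≈ +€2,184 billion.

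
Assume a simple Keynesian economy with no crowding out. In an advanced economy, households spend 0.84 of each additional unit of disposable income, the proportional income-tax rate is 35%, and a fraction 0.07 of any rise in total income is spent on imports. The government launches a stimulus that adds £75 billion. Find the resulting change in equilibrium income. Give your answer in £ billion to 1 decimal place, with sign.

Expenditure multiplier = 1/(1 − c(1−t) + m) = 1/(1 − 0.84×0.65 + 0.07) = 1/0.524 ≈ 1.908.
ΔY = k × ΔG = (+£75 billion) / 0.524 ≈ +£143.1 billion.

+£143.1 billion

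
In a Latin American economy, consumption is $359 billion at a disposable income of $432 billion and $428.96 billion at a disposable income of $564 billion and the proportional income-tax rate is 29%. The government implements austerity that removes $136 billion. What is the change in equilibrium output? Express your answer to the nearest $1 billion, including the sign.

MPC = ΔC/ΔYd = (428.96 − 359)/(564 − 432) = 69.96/132 = 0.53.
Government-spending multiplier = 1/(1 − c(1−t)) = 1/(1 − 0.53×0.71) = 1/0.6237 ≈ 1.603.
ΔY = k × ΔG = (−$136 billion) / 0.6237 ≈ −$218 billion.

−$218 billion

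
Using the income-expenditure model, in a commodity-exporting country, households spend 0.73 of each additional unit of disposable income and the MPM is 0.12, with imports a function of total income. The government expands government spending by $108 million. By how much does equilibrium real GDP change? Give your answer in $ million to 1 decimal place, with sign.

+$276.9 million

Expenditure multiplier = 1/(1 − c + m) = 1/(1 − 0.73 + 0.12) = 1/0.39 ≈ 2.564.
ΔY = k × ΔG = (+$108 million) / 0.39 ≈ +$276.9 million.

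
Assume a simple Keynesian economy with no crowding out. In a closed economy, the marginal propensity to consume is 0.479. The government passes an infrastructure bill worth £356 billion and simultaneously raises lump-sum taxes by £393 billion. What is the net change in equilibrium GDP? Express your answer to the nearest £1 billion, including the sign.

Expenditure multiplier = 1/(1 − MPC) = 1/(1 − 0.479) = 1/0.521 ≈ 1.919.
ΔG contributes k·ΔG = (+£356 billion) / 0.521 ≈ +£683.3 billion.
ΔT of +£393 billion changes first-round spending by −c·ΔT = −£188.247 billion, contributing k·(−c·ΔT) = (−£188.247 billion) / 0.521 ≈ −£361.3 billion.
Net ΔY = k(ΔG − c·ΔT) = (+£167.753 billion) / 0.521 ≈ +£322 billion.

+£322 billion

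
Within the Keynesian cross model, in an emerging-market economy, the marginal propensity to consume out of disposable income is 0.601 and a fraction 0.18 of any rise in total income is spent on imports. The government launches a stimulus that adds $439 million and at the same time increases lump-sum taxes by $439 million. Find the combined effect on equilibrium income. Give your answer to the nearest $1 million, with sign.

+$303 million

Expenditure multiplier = 1/(1 − c + m) = 1/(1 − 0.601 + 0.18) = 1/0.579 ≈ 1.727.
ΔG contributes k·ΔG = (+$439 million) / 0.579 ≈ +$758.2 million.
ΔT of +$439 million changes first-round spending by −c·ΔT = −$263.839 million, contributing k·(−c·ΔT) = (−$263.839 million) / 0.579 ≈ −$455.7 million.
Net ΔY = k(ΔG − c·ΔT) = (+$175.161 million) / 0.579 ≈ +$303 million.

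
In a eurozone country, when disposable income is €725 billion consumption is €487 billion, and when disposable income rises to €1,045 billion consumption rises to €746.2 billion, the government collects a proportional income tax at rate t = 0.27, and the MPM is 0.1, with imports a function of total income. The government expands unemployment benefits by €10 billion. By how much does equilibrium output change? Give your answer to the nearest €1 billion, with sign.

+€16 billion

MPC = ΔC/ΔYd = (746.2 − 487)/(1,045 − 725) = 259.2/320 = 0.81.
The transfer change shifts disposable income by +€10 billion, so first-round consumption changes by c·ΔTR = 0.81 × (+€10 billion) = +€8.1 billion.
Expenditure multiplier = 1/(1 − c(1−t) + m) = 1/(1 − 0.81×0.73 + 0.1) = 1/0.5087 ≈ 1.966.
The transfer multiplier is c × k ≈ 1.592, so ΔY = k × (c·ΔTR) = (+€8.1 billion) / 0.5087 ≈ +€16 billion.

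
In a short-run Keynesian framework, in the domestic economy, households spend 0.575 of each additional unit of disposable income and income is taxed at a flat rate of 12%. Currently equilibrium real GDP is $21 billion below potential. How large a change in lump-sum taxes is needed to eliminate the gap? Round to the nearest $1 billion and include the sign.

−$18 billion

Spending multiplier = 1/(1 − c(1−t)) = 1/(1 − 0.575×0.88) = 1/0.494 ≈ 2.024.
Tax multiplier = −c·k = −0.575/0.494 ≈ −1.164. Need ΔY = +$21 billion, so ΔT = ΔY/(−c·k) = −(+$21 billion) × 0.494 / 0.575 ≈ −$18 billion.
The government should cut lump-sum taxes by $18 billion.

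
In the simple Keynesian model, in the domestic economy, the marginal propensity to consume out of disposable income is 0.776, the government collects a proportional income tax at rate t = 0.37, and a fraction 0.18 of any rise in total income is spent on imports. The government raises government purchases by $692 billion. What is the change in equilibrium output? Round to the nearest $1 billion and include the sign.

+$1,001 billion

Government-spending multiplier = 1/(1 − c(1−t) + m) = 1/(1 − 0.776×0.63 + 0.18) = 1/0.69112 ≈ 1.447.
ΔY = k × ΔG = (+$692 billion) / 0.69112 ≈ +$1,001 billion.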